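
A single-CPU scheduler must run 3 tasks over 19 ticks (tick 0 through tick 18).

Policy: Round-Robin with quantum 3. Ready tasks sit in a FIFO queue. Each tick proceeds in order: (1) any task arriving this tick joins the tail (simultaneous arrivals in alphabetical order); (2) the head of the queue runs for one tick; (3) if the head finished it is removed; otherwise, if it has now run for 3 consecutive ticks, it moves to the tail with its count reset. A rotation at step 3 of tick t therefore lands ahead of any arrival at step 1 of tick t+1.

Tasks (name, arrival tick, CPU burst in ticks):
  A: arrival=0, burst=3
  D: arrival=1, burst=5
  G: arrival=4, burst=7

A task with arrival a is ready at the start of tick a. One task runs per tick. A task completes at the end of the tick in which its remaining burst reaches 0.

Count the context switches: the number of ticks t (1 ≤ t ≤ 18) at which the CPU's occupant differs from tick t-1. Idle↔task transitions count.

context switches = 5

t=0: queue=[A] q_used=0 → run A
t=1: queue=[A,D] q_used=1 → run A
t=2: queue=[A,D] q_used=2 → run A
t=3: queue=[D] q_used=0 → run D
t=4: queue=[D,G] q_used=1 → run D
t=5: queue=[D,G] q_used=2 → run D
t=6: queue=[G,D] q_used=0 → run G
t=7: queue=[G,D] q_used=1 → run G
t=8: queue=[G,D] q_used=2 → run G
t=9: queue=[D,G] q_used=0 → run D
t=10: queue=[D,G] q_used=1 → run D
t=11: queue=[G] q_used=0 → run G
t=12: queue=[G] q_used=1 → run G
t=13: queue=[G] q_used=2 → run G
t=14: queue=[G] q_used=0 → run G
t=15: (idle)
t=16: (idle)
t=17: (idle)
t=18: (idle)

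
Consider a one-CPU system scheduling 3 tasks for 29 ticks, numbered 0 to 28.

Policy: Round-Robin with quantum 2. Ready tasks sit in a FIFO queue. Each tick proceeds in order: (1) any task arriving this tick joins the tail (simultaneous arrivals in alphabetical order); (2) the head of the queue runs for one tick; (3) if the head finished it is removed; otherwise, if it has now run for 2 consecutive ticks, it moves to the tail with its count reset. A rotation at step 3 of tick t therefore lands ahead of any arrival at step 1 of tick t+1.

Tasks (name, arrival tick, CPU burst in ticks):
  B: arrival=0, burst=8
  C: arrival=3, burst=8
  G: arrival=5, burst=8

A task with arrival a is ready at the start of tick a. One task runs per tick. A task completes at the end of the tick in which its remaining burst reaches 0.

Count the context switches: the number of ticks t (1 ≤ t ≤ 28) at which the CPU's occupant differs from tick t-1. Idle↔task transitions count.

t=0: queue=[B] q_used=0 → run B
t=1: queue=[B] q_used=1 → run B
t=2: queue=[B] q_used=0 → run B
t=3: queue=[B,C] q_used=1 → run B
t=4: queue=[C,B] q_used=0 → run C
t=5: queue=[C,B,G] q_used=1 → run C
t=6: queue=[B,G,C] q_used=0 → run B
t=7: queue=[B,G,C] q_used=1 → run B
t=8: queue=[G,C,B] q_used=0 → run G
t=9: queue=[G,C,B] q_used=1 → run G
t=10: queue=[C,B,G] q_used=0 → run C
t=11: queue=[C,B,G] q_used=1 → run C
t=12: queue=[B,G,C] q_used=0 → run B
t=13: queue=[B,G,C] q_used=1 → run B
t=14: queue=[G,C] q_used=0 → run G
t=15: queue=[G,C] q_used=1 → run G
t=16: queue=[C,G] q_used=0 → run C
t=17: queue=[C,G] q_used=1 → run C
t=18: queue=[G,C] q_used=0 → run G
t=19: queue=[G,C] q_used=1 → run G
t=20: queue=[C,G] q_used=0 → run C
t=21: queue=[C,G] q_used=1 → run C
t=22: queue=[G] q_used=0 → run G
t=23: queue=[G] q_used=1 → run G
t=24: (idle)
t=25: (idle)
t=26: (idle)
t=27: (idle)
t=28: (idle)

context switches = 11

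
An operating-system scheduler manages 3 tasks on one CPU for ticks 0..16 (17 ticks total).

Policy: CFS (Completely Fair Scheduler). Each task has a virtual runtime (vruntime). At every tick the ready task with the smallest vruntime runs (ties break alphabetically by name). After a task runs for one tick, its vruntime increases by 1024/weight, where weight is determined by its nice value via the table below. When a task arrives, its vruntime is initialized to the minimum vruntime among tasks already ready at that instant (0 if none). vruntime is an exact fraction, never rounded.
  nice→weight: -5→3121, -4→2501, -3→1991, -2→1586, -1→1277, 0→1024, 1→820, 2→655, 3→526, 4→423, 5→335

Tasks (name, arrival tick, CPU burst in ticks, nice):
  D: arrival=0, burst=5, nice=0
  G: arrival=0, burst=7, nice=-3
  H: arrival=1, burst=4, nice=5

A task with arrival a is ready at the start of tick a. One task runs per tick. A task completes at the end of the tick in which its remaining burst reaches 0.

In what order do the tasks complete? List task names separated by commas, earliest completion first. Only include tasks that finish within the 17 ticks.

completion order = G, D, H

t=0: vr[D=0 G=0] → run D
t=1: vr[D=1 G=0 H=0] → run G
t=2: vr[D=1 G=1024/1991 H=0] → run H
t=3: vr[D=1 G=1024/1991 H=1024/335] → run G
t=4: vr[D=1 G=2048/1991 H=1024/335] → run D
t=5: vr[D=2 G=2048/1991 H=1024/335] → run G
t=6: vr[D=2 G=3072/1991 H=1024/335] → run G
t=7: vr[D=2 G=4096/1991 H=1024/335] → run D
t=8: vr[D=3 G=4096/1991 H=1024/335] → run G
t=9: vr[D=3 G=5120/1991 H=1024/335] → run G
t=10: vr[D=3 G=6144/1991 H=1024/335] → run D
t=11: vr[D=4 G=6144/1991 H=1024/335] → run H
t=12: vr[D=4 G=6144/1991 H=2048/335] → run G
t=13: vr[D=4 H=2048/335] → run D
t=14: vr[H=2048/335] → run H
t=15: vr[H=3072/335] → run H
t=16: (idle)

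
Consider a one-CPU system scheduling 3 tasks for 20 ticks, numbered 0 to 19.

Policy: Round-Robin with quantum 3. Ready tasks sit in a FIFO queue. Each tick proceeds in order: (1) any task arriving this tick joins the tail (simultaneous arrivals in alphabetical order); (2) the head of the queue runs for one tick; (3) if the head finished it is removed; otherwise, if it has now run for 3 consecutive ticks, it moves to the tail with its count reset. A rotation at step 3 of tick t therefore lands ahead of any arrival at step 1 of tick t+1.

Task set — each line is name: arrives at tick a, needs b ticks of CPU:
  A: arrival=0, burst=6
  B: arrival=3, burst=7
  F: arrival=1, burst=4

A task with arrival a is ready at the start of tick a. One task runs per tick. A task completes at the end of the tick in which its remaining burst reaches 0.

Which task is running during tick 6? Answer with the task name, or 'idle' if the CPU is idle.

running at tick 6 = A

t=0: queue=[A] q_used=0 → run A
t=1: queue=[A,F] q_used=1 → run A
t=2: queue=[A,F] q_used=2 → run A
t=3: queue=[F,A,B] q_used=0 → run F
t=4: queue=[F,A,B] q_used=1 → run F
t=5: queue=[F,A,B] q_used=2 → run F
t=6: queue=[A,B,F] q_used=0 → run A
t=7: queue=[A,B,F] q_used=1 → run A
t=8: queue=[A,B,F] q_used=2 → run A
t=9: queue=[B,F] q_used=0 → run B
t=10: queue=[B,F] q_used=1 → run B
t=11: queue=[B,F] q_used=2 → run B
t=12: queue=[F,B] q_used=0 → run F
t=13: queue=[B] q_used=0 → run B
t=14: queue=[B] q_used=1 → run B
t=15: queue=[B] q_used=2 → run B
t=16: queue=[B] q_used=0 → run B
t=17: (idle)
t=18: (idle)
t=19: (idle)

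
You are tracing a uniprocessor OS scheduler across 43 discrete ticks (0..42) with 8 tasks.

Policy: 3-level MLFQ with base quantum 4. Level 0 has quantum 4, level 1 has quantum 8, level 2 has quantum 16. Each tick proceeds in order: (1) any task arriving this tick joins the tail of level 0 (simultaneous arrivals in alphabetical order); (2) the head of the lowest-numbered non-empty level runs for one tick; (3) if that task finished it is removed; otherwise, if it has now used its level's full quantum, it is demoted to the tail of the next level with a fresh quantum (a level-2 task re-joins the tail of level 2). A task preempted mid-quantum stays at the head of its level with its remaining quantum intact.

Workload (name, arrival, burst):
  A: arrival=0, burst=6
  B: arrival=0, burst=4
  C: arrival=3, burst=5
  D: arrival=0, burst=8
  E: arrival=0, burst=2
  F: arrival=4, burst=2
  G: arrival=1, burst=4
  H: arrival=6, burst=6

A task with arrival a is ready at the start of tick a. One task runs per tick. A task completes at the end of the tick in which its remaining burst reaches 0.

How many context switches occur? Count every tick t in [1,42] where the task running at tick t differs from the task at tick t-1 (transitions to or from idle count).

t=0: L0/L1/L2 = ABDE/-/- → run A
t=1: L0/L1/L2 = ABDEG/-/- → run A
t=2: L0/L1/L2 = ABDEG/-/- → run A
t=3: L0/L1/L2 = ABDEGC/-/- → run A
t=4: L0/L1/L2 = BDEGCF/A/- → run B
t=5: L0/L1/L2 = BDEGCF/A/- → run B
t=6: L0/L1/L2 = BDEGCFH/A/- → run B
t=7: L0/L1/L2 = BDEGCFH/A/- → run B
t=8: L0/L1/L2 = DEGCFH/A/- → run D
t=9: L0/L1/L2 = DEGCFH/A/- → run D
t=10: L0/L1/L2 = DEGCFH/A/- → run D
t=11: L0/L1/L2 = DEGCFH/A/- → run D
t=12: L0/L1/L2 = EGCFH/AD/- → run E
t=13: L0/L1/L2 = EGCFH/AD/- → run E
t=14: L0/L1/L2 = GCFH/AD/- → run G
t=15: L0/L1/L2 = GCFH/AD/- → run G
t=16: L0/L1/L2 = GCFH/AD/- → run G
t=17: L0/L1/L2 = GCFH/AD/- → run G
t=18: L0/L1/L2 = CFH/AD/- → run C
t=19: L0/L1/L2 = CFH/AD/- → run C
t=20: L0/L1/L2 = CFH/AD/- → run C
t=21: L0/L1/L2 = CFH/AD/- → run C
t=22: L0/L1/L2 = FH/ADC/- → run F
t=23: L0/L1/L2 = FH/ADC/- → run F
t=24: L0/L1/L2 = H/ADC/- → run H
t=25: L0/L1/L2 = H/ADC/- → run H
t=26: L0/L1/L2 = H/ADC/- → run H
t=27: L0/L1/L2 = H/ADC/- → run H
t=28: L0/L1/L2 = -/ADCH/- → run A
t=29: L0/L1/L2 = -/ADCH/- → run A
t=30: L0/L1/L2 = -/DCH/- → run D
t=31: L0/L1/L2 = -/DCH/- → run D
t=32: L0/L1/L2 = -/DCH/- → run D
t=33: L0/L1/L2 = -/DCH/- → run D
t=34: L0/L1/L2 = -/CH/- → run C
t=35: L0/L1/L2 = -/H/- → run H
t=36: L0/L1/L2 = -/H/- → run H
t=37: (idle)
t=38: (idle)
t=39: (idle)
t=40: (idle)
t=41: (idle)
t=42: (idle)

context switches = 12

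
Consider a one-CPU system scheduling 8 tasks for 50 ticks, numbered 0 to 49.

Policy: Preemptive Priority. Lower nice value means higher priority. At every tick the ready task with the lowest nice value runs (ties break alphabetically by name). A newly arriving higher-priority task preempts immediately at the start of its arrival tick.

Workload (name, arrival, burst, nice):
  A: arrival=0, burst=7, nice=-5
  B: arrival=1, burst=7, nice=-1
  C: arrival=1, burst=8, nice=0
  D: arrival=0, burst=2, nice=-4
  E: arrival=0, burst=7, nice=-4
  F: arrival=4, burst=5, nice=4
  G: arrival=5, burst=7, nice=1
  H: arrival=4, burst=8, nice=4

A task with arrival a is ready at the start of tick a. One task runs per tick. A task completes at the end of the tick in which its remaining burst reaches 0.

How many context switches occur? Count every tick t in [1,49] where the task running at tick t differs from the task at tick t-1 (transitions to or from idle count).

context switches = 7

t=0: ready={A,D,E} → run A
t=1: ready={A,B,C,D,E} → run A
t=2: ready={A,B,C,D,E} → run A
t=3: ready={A,B,C,D,E} → run A
t=4: ready={A,B,C,D,E,F,H} → run A
t=5: ready={A,B,C,D,E,F,G,H} → run A
t=6: ready={A,B,C,D,E,F,G,H} → run A
t=7: ready={B,C,D,E,F,G,H} → run D
t=8: ready={B,C,D,E,F,G,H} → run D
t=9: ready={B,C,E,F,G,H} → run E
t=10: ready={B,C,E,F,G,H} → run E
t=11: ready={B,C,E,F,G,H} → run E
t=12: ready={B,C,E,F,G,H} → run E
t=13: ready={B,C,E,F,G,H} → run E
t=14: ready={B,C,E,F,G,H} → run E
t=15: ready={B,C,E,F,G,H} → run E
t=16: ready={B,C,F,G,H} → run B
t=17: ready={B,C,F,G,H} → run B
t=18: ready={B,C,F,G,H} → run B
t=19: ready={B,C,F,G,H} → run B
t=20: ready={B,C,F,G,H} → run B
t=21: ready={B,C,F,G,H} → run B
t=22: ready={B,C,F,G,H} → run B
t=23: ready={C,F,G,H} → run C
t=24: ready={C,F,G,H} → run C
t=25: ready={C,F,G,H} → run C
t=26: ready={C,F,G,H} → run C
t=27: ready={C,F,G,H} → run C
t=28: ready={C,F,G,H} → run C
t=29: ready={C,F,G,H} → run C
t=30: ready={C,F,G,H} → run C
t=31: ready={F,G,H} → run G
t=32: ready={F,G,H} → run G
t=33: ready={F,G,H} → run G
t=34: ready={F,G,H} → run G
t=35: ready={F,G,H} → run G
t=36: ready={F,G,H} → run G
t=37: ready={F,G,H} → run G
t=38: ready={F,H} → run F
t=39: ready={F,H} → run F
t=40: ready={F,H} → run F
t=41: ready={F,H} → run F
t=42: ready={F,H} → run F
t=43: ready={H} → run H
t=44: ready={H} → run H
t=45: ready={H} → run H
t=46: ready={H} → run H
t=47: ready={H} → run H
t=48: ready={H} → run H
t=49: ready={H} → run H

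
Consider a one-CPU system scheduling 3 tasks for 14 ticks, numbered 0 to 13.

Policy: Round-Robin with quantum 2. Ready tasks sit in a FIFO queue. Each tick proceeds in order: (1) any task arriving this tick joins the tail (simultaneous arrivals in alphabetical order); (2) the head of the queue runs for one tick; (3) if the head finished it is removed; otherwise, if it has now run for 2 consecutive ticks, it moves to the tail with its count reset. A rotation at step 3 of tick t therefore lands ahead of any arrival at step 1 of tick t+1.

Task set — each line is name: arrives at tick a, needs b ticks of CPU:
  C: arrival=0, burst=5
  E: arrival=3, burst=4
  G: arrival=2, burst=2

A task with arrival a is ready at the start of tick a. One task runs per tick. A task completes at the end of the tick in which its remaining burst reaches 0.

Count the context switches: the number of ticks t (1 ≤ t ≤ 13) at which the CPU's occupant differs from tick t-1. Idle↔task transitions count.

context switches = 5

t=0: queue=[C] q_used=0 → run C
t=1: queue=[C] q_used=1 → run C
t=2: queue=[C,G] q_used=0 → run C
t=3: queue=[C,G,E] q_used=1 → run C
t=4: queue=[G,E,C] q_used=0 → run G
t=5: queue=[G,E,C] q_used=1 → run G
t=6: queue=[E,C] q_used=0 → run E
t=7: queue=[E,C] q_used=1 → run E
t=8: queue=[C,E] q_used=0 → run C
t=9: queue=[E] q_used=0 → run E
t=10: queue=[E] q_used=1 → run E
t=11: (idle)
t=12: (idle)
t=13: (idle)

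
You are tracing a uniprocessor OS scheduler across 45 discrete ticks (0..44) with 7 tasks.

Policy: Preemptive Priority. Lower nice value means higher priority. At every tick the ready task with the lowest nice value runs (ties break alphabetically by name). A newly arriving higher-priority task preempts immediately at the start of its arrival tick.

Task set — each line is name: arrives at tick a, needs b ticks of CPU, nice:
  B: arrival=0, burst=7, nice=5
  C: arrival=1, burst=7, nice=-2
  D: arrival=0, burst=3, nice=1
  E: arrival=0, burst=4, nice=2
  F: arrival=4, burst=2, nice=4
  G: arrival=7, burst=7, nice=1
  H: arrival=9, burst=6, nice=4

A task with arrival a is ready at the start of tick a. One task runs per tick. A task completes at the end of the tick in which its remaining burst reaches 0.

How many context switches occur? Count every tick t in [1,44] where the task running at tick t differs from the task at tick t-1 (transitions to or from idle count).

t=0: ready={B,D,E} → run D
t=1: ready={B,C,D,E} → run C
t=2: ready={B,C,D,E} → run C
t=3: ready={B,C,D,E} → run C
t=4: ready={B,C,D,E,F} → run C
t=5: ready={B,C,D,E,F} → run C
t=6: ready={B,C,D,E,F} → run C
t=7: ready={B,C,D,E,F,G} → run C
t=8: ready={B,D,E,F,G} → run D
t=9: ready={B,D,E,F,G,H} → run D
t=10: ready={B,E,F,G,H} → run G
t=11: ready={B,E,F,G,H} → run G
t=12: ready={B,E,F,G,H} → run G
t=13: ready={B,E,F,G,H} → run G
t=14: ready={B,E,F,G,H} → run G
t=15: ready={B,E,F,G,H} → run G
t=16: ready={B,E,F,G,H} → run G
t=17: ready={B,E,F,H} → run E
t=18: ready={B,E,F,H} → run E
t=19: ready={B,E,F,H} → run E
t=20: ready={B,E,F,H} → run E
t=21: ready={B,F,H} → run F
t=22: ready={B,F,H} → run F
t=23: ready={B,H} → run H
t=24: ready={B,H} → run H
t=25: ready={B,H} → run H
t=26: ready={B,H} → run H
t=27: ready={B,H} → run H
t=28: ready={B,H} → run H
t=29: ready={B} → run B
t=30: ready={B} → run B
t=31: ready={B} → run B
t=32: ready={B} → run B
t=33: ready={B} → run B
t=34: ready={B} → run B
t=35: ready={B} → run B
t=36: (idle)
t=37: (idle)
t=38: (idle)
t=39: (idle)
t=40: (idle)
t=41: (idle)
t=42: (idle)
t=43: (idle)
t=44: (idle)

context switches = 8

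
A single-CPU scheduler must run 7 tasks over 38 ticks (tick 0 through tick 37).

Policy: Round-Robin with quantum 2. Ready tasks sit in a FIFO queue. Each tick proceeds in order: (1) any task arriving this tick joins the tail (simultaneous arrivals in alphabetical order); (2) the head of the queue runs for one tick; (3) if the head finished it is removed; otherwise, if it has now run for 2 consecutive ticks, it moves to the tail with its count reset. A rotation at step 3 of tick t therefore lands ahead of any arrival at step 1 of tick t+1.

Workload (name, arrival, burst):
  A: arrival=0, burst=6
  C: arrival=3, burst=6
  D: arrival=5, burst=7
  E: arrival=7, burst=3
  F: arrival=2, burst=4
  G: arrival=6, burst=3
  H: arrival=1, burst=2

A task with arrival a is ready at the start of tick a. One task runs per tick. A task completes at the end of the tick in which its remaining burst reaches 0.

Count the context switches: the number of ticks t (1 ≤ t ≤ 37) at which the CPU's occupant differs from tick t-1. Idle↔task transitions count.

t=0: queue=[A] q_used=0 → run A
t=1: queue=[A,H] q_used=1 → run A
t=2: queue=[H,A,F] q_used=0 → run H
t=3: queue=[H,A,F,C] q_used=1 → run H
t=4: queue=[A,F,C] q_used=0 → run A
t=5: queue=[A,F,C,D] q_used=1 → run A
t=6: queue=[F,C,D,A,G] q_used=0 → run F
t=7: queue=[F,C,D,A,G,E] q_used=1 → run F
t=8: queue=[C,D,A,G,E,F] q_used=0 → run C
t=9: queue=[C,D,A,G,E,F] q_used=1 → run C
t=10: queue=[D,A,G,E,F,C] q_used=0 → run D
t=11: queue=[D,A,G,E,F,C] q_used=1 → run D
t=12: queue=[A,G,E,F,C,D] q_used=0 → run A
t=13: queue=[A,G,E,F,C,D] q_used=1 → run A
t=14: queue=[G,E,F,C,D] q_used=0 → run G
t=15: queue=[G,E,F,C,D] q_used=1 → run G
t=16: queue=[E,F,C,D,G] q_used=0 → run E
t=17: queue=[E,F,C,D,G] q_used=1 → run E
t=18: queue=[F,C,D,G,E] q_used=0 → run F
t=19: queue=[F,C,D,G,E] q_used=1 → run F
t=20: queue=[C,D,G,E] q_used=0 → run C
t=21: queue=[C,D,G,E] q_used=1 → run C
t=22: queue=[D,G,E,C] q_used=0 → run D
t=23: queue=[D,G,E,C] q_used=1 → run D
t=24: queue=[G,E,C,D] q_used=0 → run G
t=25: queue=[E,C,D] q_used=0 → run E
t=26: queue=[C,D] q_used=0 → run C
t=27: queue=[C,D] q_used=1 → run C
t=28: queue=[D] q_used=0 → run D
t=29: queue=[D] q_used=1 → run D
t=30: queue=[D] q_used=0 → run D
t=31: (idle)
t=32: (idle)
t=33: (idle)
t=34: (idle)
t=35: (idle)
t=36: (idle)
t=37: (idle)

context switches = 16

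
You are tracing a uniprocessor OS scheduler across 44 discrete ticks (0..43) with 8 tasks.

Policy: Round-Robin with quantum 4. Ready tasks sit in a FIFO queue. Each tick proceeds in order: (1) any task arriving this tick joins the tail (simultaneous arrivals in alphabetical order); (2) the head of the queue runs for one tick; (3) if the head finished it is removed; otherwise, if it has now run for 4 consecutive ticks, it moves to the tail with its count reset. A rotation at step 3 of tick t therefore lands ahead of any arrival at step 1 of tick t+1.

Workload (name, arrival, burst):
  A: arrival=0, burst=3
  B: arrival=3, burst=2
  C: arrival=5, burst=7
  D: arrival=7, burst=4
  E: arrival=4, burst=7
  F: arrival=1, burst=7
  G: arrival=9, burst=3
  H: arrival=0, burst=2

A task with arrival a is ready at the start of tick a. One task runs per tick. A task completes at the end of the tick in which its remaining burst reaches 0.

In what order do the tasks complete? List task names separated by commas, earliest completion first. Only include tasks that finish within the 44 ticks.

completion order = A, H, B, D, F, G, E, C

t=0: queue=[A,H] q_used=0 → run A
t=1: queue=[A,H,F] q_used=1 → run A
t=2: queue=[A,H,F] q_used=2 → run A
t=3: queue=[H,F,B] q_used=0 → run H
t=4: queue=[H,F,B,E] q_used=1 → run H
t=5: queue=[F,B,E,C] q_used=0 → run F
t=6: queue=[F,B,E,C] q_used=1 → run F
t=7: queue=[F,B,E,C,D] q_used=2 → run F
t=8: queue=[F,B,E,C,D] q_used=3 → run F
t=9: queue=[B,E,C,D,F,G] q_used=0 → run B
t=10: queue=[B,E,C,D,F,G] q_used=1 → run B
t=11: queue=[E,C,D,F,G] q_used=0 → run E
t=12: queue=[E,C,D,F,G] q_used=1 → run E
t=13: queue=[E,C,D,F,G] q_used=2 → run E
t=14: queue=[E,C,D,F,G] q_used=3 → run E
t=15: queue=[C,D,F,G,E] q_used=0 → run C
t=16: queue=[C,D,F,G,E] q_used=1 → run C
t=17: queue=[C,D,F,G,E] q_used=2 → run C
t=18: queue=[C,D,F,G,E] q_used=3 → run C
t=19: queue=[D,F,G,E,C] q_used=0 → run D
t=20: queue=[D,F,G,E,C] q_used=1 → run D
t=21: queue=[D,F,G,E,C] q_used=2 → run D
t=22: queue=[D,F,G,E,C] q_used=3 → run D
t=23: queue=[F,G,E,C] q_used=0 → run F
t=24: queue=[F,G,E,C] q_used=1 → run F
t=25: queue=[F,G,E,C] q_used=2 → run F
t=26: queue=[G,E,C] q_used=0 → run G
t=27: queue=[G,E,C] q_used=1 → run G
t=28: queue=[G,E,C] q_used=2 → run G
t=29: queue=[E,C] q_used=0 → run E
t=30: queue=[E,C] q_used=1 → run E
t=31: queue=[E,C] q_used=2 → run E
t=32: queue=[C] q_used=0 → run C
t=33: queue=[C] q_used=1 → run C
t=34: queue=[C] q_used=2 → run C
t=35: (idle)
t=36: (idle)
t=37: (idle)
t=38: (idle)
t=39: (idle)
t=40: (idle)
t=41: (idle)
t=42: (idle)
t=43: (idle)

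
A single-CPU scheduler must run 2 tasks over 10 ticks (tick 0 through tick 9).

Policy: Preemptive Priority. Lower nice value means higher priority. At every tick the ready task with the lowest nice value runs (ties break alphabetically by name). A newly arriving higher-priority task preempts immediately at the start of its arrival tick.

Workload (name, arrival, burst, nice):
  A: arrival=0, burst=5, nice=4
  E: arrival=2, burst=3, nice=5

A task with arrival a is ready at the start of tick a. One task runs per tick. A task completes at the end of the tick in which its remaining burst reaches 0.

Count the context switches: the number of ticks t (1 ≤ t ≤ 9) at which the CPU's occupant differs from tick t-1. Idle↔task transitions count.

t=0: ready={A} → run A
t=1: ready={A} → run A
t=2: ready={A,E} → run A
t=3: ready={A,E} → run A
t=4: ready={A,E} → run A
t=5: ready={E} → run E
t=6: ready={E} → run E
t=7: ready={E} → run E
t=8: (idle)
t=9: (idle)

context switches = 2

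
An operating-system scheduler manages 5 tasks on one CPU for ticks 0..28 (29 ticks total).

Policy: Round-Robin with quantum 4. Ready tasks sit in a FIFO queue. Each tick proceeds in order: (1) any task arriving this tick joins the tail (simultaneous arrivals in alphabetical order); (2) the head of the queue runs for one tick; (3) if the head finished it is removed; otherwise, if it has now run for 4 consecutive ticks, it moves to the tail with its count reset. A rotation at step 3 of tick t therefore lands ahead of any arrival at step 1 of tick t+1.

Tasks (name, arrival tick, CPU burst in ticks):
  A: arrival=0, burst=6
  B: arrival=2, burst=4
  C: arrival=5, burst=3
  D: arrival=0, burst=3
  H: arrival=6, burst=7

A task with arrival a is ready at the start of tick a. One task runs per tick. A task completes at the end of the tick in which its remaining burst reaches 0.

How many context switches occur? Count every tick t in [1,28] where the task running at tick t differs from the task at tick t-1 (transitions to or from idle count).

t=0: queue=[A,D] q_used=0 → run A
t=1: queue=[A,D] q_used=1 → run A
t=2: queue=[A,D,B] q_used=2 → run A
t=3: queue=[A,D,B] q_used=3 → run A
t=4: queue=[D,B,A] q_used=0 → run D
t=5: queue=[D,B,A,C] q_used=1 → run D
t=6: queue=[D,B,A,C,H] q_used=2 → run D
t=7: queue=[B,A,C,H] q_used=0 → run B
t=8: queue=[B,A,C,H] q_used=1 → run B
t=9: queue=[B,A,C,H] q_used=2 → run B
t=10: queue=[B,A,C,H] q_used=3 → run B
t=11: queue=[A,C,H] q_used=0 → run A
t=12: queue=[A,C,H] q_used=1 → run A
t=13: queue=[C,H] q_used=0 → run C
t=14: queue=[C,H] q_used=1 → run C
t=15: queue=[C,H] q_used=2 → run C
t=16: queue=[H] q_used=0 → run H
t=17: queue=[H] q_used=1 → run H
t=18: queue=[H] q_used=2 → run H
t=19: queue=[H] q_used=3 → run H
t=20: queue=[H] q_used=0 → run H
t=21: queue=[H] q_used=1 → run H
t=22: queue=[H] q_used=2 → run H
t=23: (idle)
t=24: (idle)
t=25: (idle)
t=26: (idle)
t=27: (idle)
t=28: (idle)

context switches = 6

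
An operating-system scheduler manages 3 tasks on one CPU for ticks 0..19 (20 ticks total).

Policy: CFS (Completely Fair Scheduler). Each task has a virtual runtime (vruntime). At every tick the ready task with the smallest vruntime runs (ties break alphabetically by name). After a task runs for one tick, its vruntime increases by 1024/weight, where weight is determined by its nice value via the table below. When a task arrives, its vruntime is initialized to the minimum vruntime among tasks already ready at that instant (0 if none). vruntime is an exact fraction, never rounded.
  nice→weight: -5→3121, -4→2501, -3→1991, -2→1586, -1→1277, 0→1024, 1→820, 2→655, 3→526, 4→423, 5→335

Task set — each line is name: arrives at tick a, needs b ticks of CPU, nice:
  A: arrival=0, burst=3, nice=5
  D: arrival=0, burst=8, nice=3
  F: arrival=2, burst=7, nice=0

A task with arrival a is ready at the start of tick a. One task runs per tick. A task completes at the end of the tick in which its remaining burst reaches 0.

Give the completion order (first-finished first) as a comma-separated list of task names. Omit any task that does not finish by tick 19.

completion order = A, F, D

t=0: vr[A=0 D=0] → run A
t=1: vr[A=1024/335 D=0] → run D
t=2: vr[A=1024/335 D=512/263 F=512/263] → run D
t=3: vr[A=1024/335 D=1024/263 F=512/263] → run F
t=4: vr[A=1024/335 D=1024/263 F=775/263] → run F
t=5: vr[A=1024/335 D=1024/263 F=1038/263] → run A
t=6: vr[A=2048/335 D=1024/263 F=1038/263] → run D
t=7: vr[A=2048/335 D=1536/263 F=1038/263] → run F
t=8: vr[A=2048/335 D=1536/263 F=1301/263] → run F
t=9: vr[A=2048/335 D=1536/263 F=1564/263] → run D
t=10: vr[A=2048/335 D=2048/263 F=1564/263] → run F
t=11: vr[A=2048/335 D=2048/263 F=1827/263] → run A
t=12: vr[D=2048/263 F=1827/263] → run F
t=13: vr[D=2048/263 F=2090/263] → run D
t=14: vr[D=2560/263 F=2090/263] → run F
t=15: vr[D=2560/263] → run D
t=16: vr[D=3072/263] → run D
t=17: vr[D=3584/263] → run D
t=18: (idle)
t=19: (idle)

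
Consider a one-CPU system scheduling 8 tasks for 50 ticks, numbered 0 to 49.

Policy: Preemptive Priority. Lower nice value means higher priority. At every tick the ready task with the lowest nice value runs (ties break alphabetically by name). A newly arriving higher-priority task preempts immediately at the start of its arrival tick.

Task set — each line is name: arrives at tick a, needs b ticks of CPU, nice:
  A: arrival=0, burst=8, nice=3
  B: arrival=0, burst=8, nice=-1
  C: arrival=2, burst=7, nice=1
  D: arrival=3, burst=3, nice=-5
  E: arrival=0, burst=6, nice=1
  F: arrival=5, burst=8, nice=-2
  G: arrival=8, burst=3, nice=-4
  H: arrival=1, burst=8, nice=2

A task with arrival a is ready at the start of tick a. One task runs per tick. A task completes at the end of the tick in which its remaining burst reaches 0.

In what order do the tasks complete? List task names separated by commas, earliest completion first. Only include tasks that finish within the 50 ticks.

completion order = D, G, F, B, C, E, H

t=0: ready={A,B,E} → run B
t=1: ready={A,B,E,H} → run B
t=2: ready={A,B,C,E,H} → run B
t=3: ready={A,B,C,D,E,H} → run D
t=4: ready={A,B,C,D,E,H} → run D
t=5: ready={A,B,C,D,E,F,H} → run D
t=6: ready={A,B,C,E,F,H} → run F
t=7: ready={A,B,C,E,F,H} → run F
t=8: ready={A,B,C,E,F,G,H} → run G
t=9: ready={A,B,C,E,F,G,H} → run G
t=10: ready={A,B,C,E,F,G,H} → run G
t=11: ready={A,B,C,E,F,H} → run F
t=12: ready={A,B,C,E,F,H} → run F
t=13: ready={A,B,C,E,F,H} → run F
t=14: ready={A,B,C,E,F,H} → run F
t=15: ready={A,B,C,E,F,H} → run F
t=16: ready={A,B,C,E,F,H} → run F
t=17: ready={A,B,C,E,H} → run B
t=18: ready={A,B,C,E,H} → run B
t=19: ready={A,B,C,E,H} → run B
t=20: ready={A,B,C,E,H} → run B
t=21: ready={A,B,C,E,H} → run B
t=22: ready={A,C,E,H} → run C
t=23: ready={A,C,E,H} → run C
t=24: ready={A,C,E,H} → run C
t=25: ready={A,C,E,H} → run C
t=26: ready={A,C,E,H} → run C
t=27: ready={A,C,E,H} → run C
t=28: ready={A,C,E,H} → run C
t=29: ready={A,E,H} → run E
t=30: ready={A,E,H} → run E
t=31: ready={A,E,H} → run E
t=32: ready={A,E,H} → run E
t=33: ready={A,E,H} → run E
t=34: ready={A,E,H} → run E
t=35: ready={A,H} → run H
t=36: ready={A,H} → run H
t=37: ready={A,H} → run H
t=38: ready={A,H} → run H
t=39: ready={A,H} → run H
t=40: ready={A,H} → run H
t=41: ready={A,H} → run H
t=42: ready={A,H} → run H
t=43: ready={A} → run A
t=44: ready={A} → run A
t=45: ready={A} → run A
t=46: ready={A} → run A
t=47: ready={A} → run A
t=48: ready={A} → run A
t=49: ready={A} → run A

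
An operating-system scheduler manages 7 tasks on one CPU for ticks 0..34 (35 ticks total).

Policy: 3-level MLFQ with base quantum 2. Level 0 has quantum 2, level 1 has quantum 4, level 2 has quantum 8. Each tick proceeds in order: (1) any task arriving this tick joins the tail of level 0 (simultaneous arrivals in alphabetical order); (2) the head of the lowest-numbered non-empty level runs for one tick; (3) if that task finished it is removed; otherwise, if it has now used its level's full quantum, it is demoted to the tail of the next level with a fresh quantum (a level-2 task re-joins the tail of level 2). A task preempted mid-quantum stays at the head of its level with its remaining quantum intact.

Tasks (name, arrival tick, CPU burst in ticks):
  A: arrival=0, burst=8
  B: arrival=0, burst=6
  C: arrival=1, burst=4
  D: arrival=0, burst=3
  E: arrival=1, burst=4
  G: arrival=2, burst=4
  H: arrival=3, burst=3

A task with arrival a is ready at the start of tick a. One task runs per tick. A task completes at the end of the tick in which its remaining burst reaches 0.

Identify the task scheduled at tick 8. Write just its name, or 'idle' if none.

running at tick 8 = E

t=0: L0/L1/L2 = ABD/-/- → run A
t=1: L0/L1/L2 = ABDCE/-/- → run A
t=2: L0/L1/L2 = BDCEG/A/- → run B
t=3: L0/L1/L2 = BDCEGH/A/- → run B
t=4: L0/L1/L2 = DCEGH/AB/- → run D
t=5: L0/L1/L2 = DCEGH/AB/- → run D
t=6: L0/L1/L2 = CEGH/ABD/- → run C
t=7: L0/L1/L2 = CEGH/ABD/- → run C
t=8: L0/L1/L2 = EGH/ABDC/- → run E
t=9: L0/L1/L2 = EGH/ABDC/- → run E
t=10: L0/L1/L2 = GH/ABDCE/- → run G
t=11: L0/L1/L2 = GH/ABDCE/- → run G
t=12: L0/L1/L2 = H/ABDCEG/- → run H
t=13: L0/L1/L2 = H/ABDCEG/- → run H
t=14: L0/L1/L2 = -/ABDCEGH/- → run A
t=15: L0/L1/L2 = -/ABDCEGH/- → run A
t=16: L0/L1/L2 = -/ABDCEGH/- → run A
t=17: L0/L1/L2 = -/ABDCEGH/- → run A
t=18: L0/L1/L2 = -/BDCEGH/A → run B
t=19: L0/L1/L2 = -/BDCEGH/A → run B
t=20: L0/L1/L2 = -/BDCEGH/A → run B
t=21: L0/L1/L2 = -/BDCEGH/A → run B
t=22: L0/L1/L2 = -/DCEGH/A → run D
t=23: L0/L1/L2 = -/CEGH/A → run C
t=24: L0/L1/L2 = -/CEGH/A → run C
t=25: L0/L1/L2 = -/EGH/A → run E
t=26: L0/L1/L2 = -/EGH/A → run E
t=27: L0/L1/L2 = -/GH/A → run G
t=28: L0/L1/L2 = -/GH/A → run G
t=29: L0/L1/L2 = -/H/A → run H
t=30: L0/L1/L2 = -/-/A → run A
t=31: L0/L1/L2 = -/-/A → run A
t=32: (idle)
t=33: (idle)
t=34: (idle)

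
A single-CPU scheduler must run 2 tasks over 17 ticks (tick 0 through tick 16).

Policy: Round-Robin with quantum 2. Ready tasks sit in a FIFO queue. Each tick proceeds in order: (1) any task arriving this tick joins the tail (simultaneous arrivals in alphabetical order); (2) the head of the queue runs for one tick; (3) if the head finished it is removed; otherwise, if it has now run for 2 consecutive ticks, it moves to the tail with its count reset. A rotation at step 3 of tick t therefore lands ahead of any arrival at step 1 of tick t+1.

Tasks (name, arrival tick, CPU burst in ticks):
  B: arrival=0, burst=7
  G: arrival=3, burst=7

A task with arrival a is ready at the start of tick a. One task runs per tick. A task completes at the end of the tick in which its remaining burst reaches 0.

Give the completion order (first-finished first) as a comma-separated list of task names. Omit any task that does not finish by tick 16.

t=0: queue=[B] q_used=0 → run B
t=1: queue=[B] q_used=1 → run B
t=2: queue=[B] q_used=0 → run B
t=3: queue=[B,G] q_used=1 → run B
t=4: queue=[G,B] q_used=0 → run G
t=5: queue=[G,B] q_used=1 → run G
t=6: queue=[B,G] q_used=0 → run B
t=7: queue=[B,G] q_used=1 → run B
t=8: queue=[G,B] q_used=0 → run G
t=9: queue=[G,B] q_used=1 → run G
t=10: queue=[B,G] q_used=0 → run B
t=11: queue=[G] q_used=0 → run G
t=12: queue=[G] q_used=1 → run G
t=13: queue=[G] q_used=0 → run G
t=14: (idle)
t=15: (idle)
t=16: (idle)

completion order = B, G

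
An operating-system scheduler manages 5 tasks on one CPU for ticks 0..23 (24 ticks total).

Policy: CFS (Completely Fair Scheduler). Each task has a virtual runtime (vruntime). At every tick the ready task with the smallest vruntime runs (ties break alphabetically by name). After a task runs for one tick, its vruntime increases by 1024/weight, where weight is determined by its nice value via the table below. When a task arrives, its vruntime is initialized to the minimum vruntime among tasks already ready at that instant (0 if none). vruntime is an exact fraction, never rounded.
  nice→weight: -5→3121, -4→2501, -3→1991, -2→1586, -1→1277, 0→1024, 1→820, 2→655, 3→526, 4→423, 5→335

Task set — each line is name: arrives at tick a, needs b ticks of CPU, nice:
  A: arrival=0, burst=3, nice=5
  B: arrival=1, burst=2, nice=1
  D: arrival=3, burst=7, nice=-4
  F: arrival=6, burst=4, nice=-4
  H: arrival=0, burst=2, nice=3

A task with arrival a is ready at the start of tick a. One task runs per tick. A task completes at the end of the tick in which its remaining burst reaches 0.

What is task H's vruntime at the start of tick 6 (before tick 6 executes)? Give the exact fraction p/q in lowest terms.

vruntime(H, start of tick 6) = 512/263

t=0: vr[A=0 H=0] → run A
t=1: vr[A=1024/335 B=0 H=0] → run B
t=2: vr[A=1024/335 B=256/205 H=0] → run H
t=3: vr[A=1024/335 B=256/205 D=256/205 H=512/263] → run B
t=4: vr[A=1024/335 D=256/205 H=512/263] → run D
t=5: vr[A=1024/335 D=20736/12505 H=512/263] → run D
t=6: vr[A=1024/335 D=25856/12505 F=512/263 H=512/263] → run F
t=7: vr[A=1024/335 D=25856/12505 F=1549824/657763 H=512/263] → run H
t=8: vr[A=1024/335 D=25856/12505 F=1549824/657763] → run D
t=9: vr[A=1024/335 D=30976/12505 F=1549824/657763] → run F
t=10: vr[A=1024/335 D=30976/12505 F=1819136/657763] → run D
t=11: vr[A=1024/335 D=36096/12505 F=1819136/657763] → run F
t=12: vr[A=1024/335 D=36096/12505 F=2088448/657763] → run D
t=13: vr[A=1024/335 D=41216/12505 F=2088448/657763] → run A
t=14: vr[A=2048/335 D=41216/12505 F=2088448/657763] → run F
t=15: vr[A=2048/335 D=41216/12505] → run D
t=16: vr[A=2048/335 D=46336/12505] → run D
t=17: vr[A=2048/335] → run A
t=18: (idle)
t=19: (idle)
t=20: (idle)
t=21: (idle)
t=22: (idle)
t=23: (idle)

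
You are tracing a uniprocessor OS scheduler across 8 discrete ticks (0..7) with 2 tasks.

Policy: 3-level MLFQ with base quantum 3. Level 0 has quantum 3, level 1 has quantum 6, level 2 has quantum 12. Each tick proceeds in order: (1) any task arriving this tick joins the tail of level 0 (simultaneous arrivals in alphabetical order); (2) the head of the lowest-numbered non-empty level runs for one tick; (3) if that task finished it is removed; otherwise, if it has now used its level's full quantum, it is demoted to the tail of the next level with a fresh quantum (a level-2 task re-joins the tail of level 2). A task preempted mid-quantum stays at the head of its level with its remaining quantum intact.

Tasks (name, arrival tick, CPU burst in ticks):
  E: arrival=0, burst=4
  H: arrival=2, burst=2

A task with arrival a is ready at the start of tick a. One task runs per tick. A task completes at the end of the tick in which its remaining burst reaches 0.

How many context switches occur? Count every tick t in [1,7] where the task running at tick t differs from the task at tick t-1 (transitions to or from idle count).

context switches = 3

t=0: L0/L1/L2 = E/-/- → run E
t=1: L0/L1/L2 = E/-/- → run E
t=2: L0/L1/L2 = EH/-/- → run E
t=3: L0/L1/L2 = H/E/- → run H
t=4: L0/L1/L2 = H/E/- → run H
t=5: L0/L1/L2 = -/E/- → run E
t=6: (idle)
t=7: (idle)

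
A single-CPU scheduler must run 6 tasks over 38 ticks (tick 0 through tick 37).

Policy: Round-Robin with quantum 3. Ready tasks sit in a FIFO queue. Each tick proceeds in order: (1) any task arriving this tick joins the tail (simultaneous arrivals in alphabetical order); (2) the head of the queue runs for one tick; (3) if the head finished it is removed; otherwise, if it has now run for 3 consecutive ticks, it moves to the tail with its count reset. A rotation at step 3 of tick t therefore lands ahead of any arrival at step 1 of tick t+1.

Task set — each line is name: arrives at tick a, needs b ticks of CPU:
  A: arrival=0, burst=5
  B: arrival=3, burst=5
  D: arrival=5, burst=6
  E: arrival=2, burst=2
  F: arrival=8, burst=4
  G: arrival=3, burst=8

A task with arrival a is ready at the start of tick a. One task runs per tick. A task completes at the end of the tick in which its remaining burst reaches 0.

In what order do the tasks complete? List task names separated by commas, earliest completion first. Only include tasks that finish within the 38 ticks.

t=0: queue=[A] q_used=0 → run A
t=1: queue=[A] q_used=1 → run A
t=2: queue=[A,E] q_used=2 → run A
t=3: queue=[E,A,B,G] q_used=0 → run E
t=4: queue=[E,A,B,G] q_used=1 → run E
t=5: queue=[A,B,G,D] q_used=0 → run A
t=6: queue=[A,B,G,D] q_used=1 → run A
t=7: queue=[B,G,D] q_used=0 → run B
t=8: queue=[B,G,D,F] q_used=1 → run B
t=9: queue=[B,G,D,F] q_used=2 → run B
t=10: queue=[G,D,F,B] q_used=0 → run G
t=11: queue=[G,D,F,B] q_used=1 → run G
t=12: queue=[G,D,F,B] q_used=2 → run G
t=13: queue=[D,F,B,G] q_used=0 → run D
t=14: queue=[D,F,B,G] q_used=1 → run D
t=15: queue=[D,F,B,G] q_used=2 → run D
t=16: queue=[F,B,G,D] q_used=0 → run F
t=17: queue=[F,B,G,D] q_used=1 → run F
t=18: queue=[F,B,G,D] q_used=2 → run F
t=19: queue=[B,G,D,F] q_used=0 → run B
t=20: queue=[B,G,D,F] q_used=1 → run B
t=21: queue=[G,D,F] q_used=0 → run G
t=22: queue=[G,D,F] q_used=1 → run G
t=23: queue=[G,D,F] q_used=2 → run G
t=24: queue=[D,F,G] q_used=0 → run D
t=25: queue=[D,F,G] q_used=1 → run D
t=26: queue=[D,F,G] q_used=2 → run D
t=27: queue=[F,G] q_used=0 → run F
t=28: queue=[G] q_used=0 → run G
t=29: queue=[G] q_used=1 → run G
t=30: (idle)
t=31: (idle)
t=32: (idle)
t=33: (idle)
t=34: (idle)
t=35: (idle)
t=36: (idle)
t=37: (idle)

completion order = E, A, B, D, F, G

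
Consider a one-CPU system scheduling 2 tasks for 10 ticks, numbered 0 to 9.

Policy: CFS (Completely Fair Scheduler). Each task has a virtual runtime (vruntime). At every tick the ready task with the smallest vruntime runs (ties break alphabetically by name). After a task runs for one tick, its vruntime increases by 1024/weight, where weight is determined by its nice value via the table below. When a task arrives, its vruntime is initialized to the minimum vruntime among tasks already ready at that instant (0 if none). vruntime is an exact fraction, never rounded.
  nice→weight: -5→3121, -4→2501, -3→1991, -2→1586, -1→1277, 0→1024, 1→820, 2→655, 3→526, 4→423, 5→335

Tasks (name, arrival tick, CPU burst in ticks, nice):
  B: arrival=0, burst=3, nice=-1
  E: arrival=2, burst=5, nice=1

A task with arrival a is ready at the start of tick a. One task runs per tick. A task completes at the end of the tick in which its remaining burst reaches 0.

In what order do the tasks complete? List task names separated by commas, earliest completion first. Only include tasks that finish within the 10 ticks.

completion order = B, E

t=0: vr[B=0] → run B
t=1: vr[B=1024/1277] → run B
t=2: vr[B=2048/1277 E=2048/1277] → run B
t=3: vr[E=2048/1277] → run E
t=4: vr[E=746752/261785] → run E
t=5: vr[E=1073664/261785] → run E
t=6: vr[E=1400576/261785] → run E
t=7: vr[E=1727488/261785] → run E
t=8: (idle)
t=9: (idle)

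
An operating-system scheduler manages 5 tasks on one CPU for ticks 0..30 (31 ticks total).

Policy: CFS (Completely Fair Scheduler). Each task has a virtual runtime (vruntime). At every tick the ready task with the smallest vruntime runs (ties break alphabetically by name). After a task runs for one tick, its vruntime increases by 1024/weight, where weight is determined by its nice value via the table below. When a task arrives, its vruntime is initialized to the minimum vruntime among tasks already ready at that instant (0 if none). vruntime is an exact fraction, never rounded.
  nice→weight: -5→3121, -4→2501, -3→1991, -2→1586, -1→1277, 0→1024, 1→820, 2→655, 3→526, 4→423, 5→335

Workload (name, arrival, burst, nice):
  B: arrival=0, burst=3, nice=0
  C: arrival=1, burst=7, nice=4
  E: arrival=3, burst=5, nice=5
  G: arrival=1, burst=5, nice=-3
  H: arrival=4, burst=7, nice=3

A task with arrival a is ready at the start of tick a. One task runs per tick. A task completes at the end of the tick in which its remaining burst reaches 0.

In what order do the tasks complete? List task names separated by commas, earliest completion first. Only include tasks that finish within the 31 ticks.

completion order = B, G, H, E, C

t=0: vr[B=0] → run B
t=1: vr[B=1 C=1 G=1] → run B
t=2: vr[B=2 C=1 G=1] → run C
t=3: vr[B=2 C=1447/423 E=1 G=1] → run E
t=4: vr[B=2 C=1447/423 E=1359/335 G=1 H=1] → run G
t=5: vr[B=2 C=1447/423 E=1359/335 G=3015/1991 H=1] → run H
t=6: vr[B=2 C=1447/423 E=1359/335 G=3015/1991 H=775/263] → run G
t=7: vr[B=2 C=1447/423 E=1359/335 G=4039/1991 H=775/263] → run B
t=8: vr[C=1447/423 E=1359/335 G=4039/1991 H=775/263] → run G
t=9: vr[C=1447/423 E=1359/335 G=5063/1991 H=775/263] → run G
t=10: vr[C=1447/423 E=1359/335 G=6087/1991 H=775/263] → run H
t=11: vr[C=1447/423 E=1359/335 G=6087/1991 H=1287/263] → run G
t=12: vr[C=1447/423 E=1359/335 H=1287/263] → run C
t=13: vr[C=2471/423 E=1359/335 H=1287/263] → run E
t=14: vr[C=2471/423 E=2383/335 H=1287/263] → run H
t=15: vr[C=2471/423 E=2383/335 H=1799/263] → run C
t=16: vr[C=1165/141 E=2383/335 H=1799/263] → run H
t=17: vr[C=1165/141 E=2383/335 H=2311/263] → run E
t=18: vr[C=1165/141 E=3407/335 H=2311/263] → run C
t=19: vr[C=4519/423 E=3407/335 H=2311/263] → run H
t=20: vr[C=4519/423 E=3407/335 H=2823/263] → run E
t=21: vr[C=4519/423 E=4431/335 H=2823/263] → run C
t=22: vr[C=5543/423 E=4431/335 H=2823/263] → run H
t=23: vr[C=5543/423 E=4431/335 H=3335/263] → run H
t=24: vr[C=5543/423 E=4431/335] → run C
t=25: vr[C=2189/141 E=4431/335] → run E
t=26: vr[C=2189/141] → run C
t=27: (idle)
t=28: (idle)
t=29: (idle)
t=30: (idle)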